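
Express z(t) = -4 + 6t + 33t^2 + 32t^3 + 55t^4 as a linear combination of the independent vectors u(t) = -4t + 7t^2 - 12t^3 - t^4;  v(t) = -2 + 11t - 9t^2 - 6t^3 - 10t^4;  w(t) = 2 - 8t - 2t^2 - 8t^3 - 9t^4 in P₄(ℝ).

z = u - 2v - 4w

Identify each element with its coordinate vector in ℝ⁵ via {1, t, …, t^4}.
Set up the augmented matrix [u | v | w | z] and row-reduce.
Row-reducing the augmented matrix gives the unique coefficients (a₁, a₂, a₃) = (1, -2, -4).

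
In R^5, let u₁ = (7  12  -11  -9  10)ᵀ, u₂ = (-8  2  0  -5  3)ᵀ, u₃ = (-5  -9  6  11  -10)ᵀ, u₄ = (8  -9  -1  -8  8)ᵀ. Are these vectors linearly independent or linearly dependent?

Place the vectors as rows of a 4×5 matrix and reduce to echelon form.
The reduction yields 4 nonzero rows, so the rank is 4.
Since rank = 4 (the number of vectors), the set is linearly independent.

linearly independent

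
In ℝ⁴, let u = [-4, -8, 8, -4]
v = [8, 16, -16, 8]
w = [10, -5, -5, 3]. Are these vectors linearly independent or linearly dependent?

One vector is a scalar multiple of another, so the set is dependent.

linearly dependent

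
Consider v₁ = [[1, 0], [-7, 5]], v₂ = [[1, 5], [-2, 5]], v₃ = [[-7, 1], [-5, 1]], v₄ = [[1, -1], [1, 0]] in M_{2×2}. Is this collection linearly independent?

linearly independent

Take coordinates with respect to the standard basis {E₁₁, E₁₂, E₂₁, E₂₂}.
Place the vectors as rows of a 4×4 matrix and reduce to echelon form.
The reduction yields 4 nonzero rows, so the rank is 4.
Since rank = 4 (the number of vectors), the set is linearly independent.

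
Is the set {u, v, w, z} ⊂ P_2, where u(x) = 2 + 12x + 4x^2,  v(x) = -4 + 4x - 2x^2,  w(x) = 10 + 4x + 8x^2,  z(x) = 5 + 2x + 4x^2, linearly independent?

linearly dependent

Write each element as a coordinate vector in ℝ³ using {1, x, x^2}.
There are 4 vectors in a 3-dimensional space, so they cannot be linearly independent.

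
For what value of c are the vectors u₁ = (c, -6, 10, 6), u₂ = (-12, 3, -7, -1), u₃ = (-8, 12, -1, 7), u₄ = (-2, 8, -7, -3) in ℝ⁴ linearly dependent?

c = 4

The vectors are dependent exactly when the determinant of the matrix with rows u₁, u₂, u₃, u₄ vanishes.
The determinant works out to 1648 - 412*c.
This vanishes exactly when c = 4.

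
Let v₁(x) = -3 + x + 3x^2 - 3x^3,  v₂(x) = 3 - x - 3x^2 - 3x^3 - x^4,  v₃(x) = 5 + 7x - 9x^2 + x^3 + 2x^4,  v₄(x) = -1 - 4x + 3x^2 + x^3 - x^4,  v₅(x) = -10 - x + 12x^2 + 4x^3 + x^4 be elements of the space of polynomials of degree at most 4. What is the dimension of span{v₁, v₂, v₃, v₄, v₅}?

Pass to coordinate vectors with respect to the basis {1, x, …, x^4}.
Row-reduce the 5×5 matrix with these as rows.
Reduction leaves 3 leading entries, giving rank 3.

dim = 3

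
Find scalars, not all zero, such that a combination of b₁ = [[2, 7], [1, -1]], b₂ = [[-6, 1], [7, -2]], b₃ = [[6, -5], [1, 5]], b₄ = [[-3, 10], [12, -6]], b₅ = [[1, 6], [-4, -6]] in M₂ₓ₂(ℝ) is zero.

Write each element as a vector in ℝ⁴ using {E₁₁, E₁₂, E₂₁, E₂₂}.
Write the vectors as columns of a matrix and find a nonzero vector in its null space.
One solution (up to scaling) is (1, 2, 1, -1, 1).

b₁ + 2b₂ + b₃ - b₄ + b₅ = 0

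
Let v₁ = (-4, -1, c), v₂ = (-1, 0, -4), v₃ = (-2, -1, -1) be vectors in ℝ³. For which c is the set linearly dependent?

Place the vectors as rows of a 3×3 matrix; dependence ⇔ determinant zero.
Cofactor expansion gives det = c + 9.
This vanishes exactly when c = -9.

c = -9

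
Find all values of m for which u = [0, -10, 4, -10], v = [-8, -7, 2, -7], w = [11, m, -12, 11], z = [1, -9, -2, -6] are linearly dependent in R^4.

The set is linearly dependent precisely when det[u; v; w; z] = 0.
The determinant works out to 360*m - 1872.
Solving 360*m - 1872 = 0 yields m = 26/5.

m = 26/5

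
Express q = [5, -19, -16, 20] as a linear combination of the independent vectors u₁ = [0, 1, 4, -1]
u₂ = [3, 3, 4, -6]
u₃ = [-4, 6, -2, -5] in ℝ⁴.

Write q = α₁u₁ + … + α₃u₃ and equate components.
Row-reducing the augmented matrix gives the unique coefficients (α₁, α₂, α₃) = (-4, -1, -2).

q = -4u₁ - u₂ - 2u₃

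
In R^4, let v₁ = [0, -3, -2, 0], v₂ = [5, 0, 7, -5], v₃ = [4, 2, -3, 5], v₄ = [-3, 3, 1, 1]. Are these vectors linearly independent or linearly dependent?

linearly independent

Place the vectors as rows of a 4×4 matrix and reduce to echelon form.
The reduction yields 4 nonzero rows, so the rank is 4.
Since rank = 4 (the number of vectors), the set is linearly independent.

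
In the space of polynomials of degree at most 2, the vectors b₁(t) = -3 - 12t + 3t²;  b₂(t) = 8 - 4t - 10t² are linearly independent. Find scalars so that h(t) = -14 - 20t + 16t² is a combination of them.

h = 2b₁ - b₂

Take coordinate vectors relative to {1, t, t²}.
Since b₁, b₂ are independent, the coefficients expressing h are uniquely determined by a linear system.
The system has the unique solution (a₁, a₂) = (2, -1).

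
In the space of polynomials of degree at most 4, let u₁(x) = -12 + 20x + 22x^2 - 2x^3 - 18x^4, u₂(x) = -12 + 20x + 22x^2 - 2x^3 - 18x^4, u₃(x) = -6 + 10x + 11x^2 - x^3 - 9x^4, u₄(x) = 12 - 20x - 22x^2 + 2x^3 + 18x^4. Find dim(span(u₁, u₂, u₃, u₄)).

Use coordinates relative to {1, x, …, x^4}.
Apply Gaussian elimination to the matrix whose rows are u₁, u₂, u₃, u₄.
There is 1 pivot column, so rank = 1.

dim = 1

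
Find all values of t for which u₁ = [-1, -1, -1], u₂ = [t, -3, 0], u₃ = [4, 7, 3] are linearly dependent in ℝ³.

The set is linearly dependent precisely when det[u₁; u₂; u₃] = 0.
Cofactor expansion gives det = -4*t - 3.
This vanishes exactly when t = -3/4.

t = -3/4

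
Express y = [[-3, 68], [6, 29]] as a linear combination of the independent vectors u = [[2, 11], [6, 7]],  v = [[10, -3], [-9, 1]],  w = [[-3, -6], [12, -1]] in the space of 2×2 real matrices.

y = 4u - 2v - 3w

Work in coordinates with respect to the standard basis {E₁₁, E₁₂, E₂₁, E₂₂}.
Write y = α₁u + … + α₃w and equate components.
Back-substitution yields (α₁, α₂, α₃) = (4, -2, -3).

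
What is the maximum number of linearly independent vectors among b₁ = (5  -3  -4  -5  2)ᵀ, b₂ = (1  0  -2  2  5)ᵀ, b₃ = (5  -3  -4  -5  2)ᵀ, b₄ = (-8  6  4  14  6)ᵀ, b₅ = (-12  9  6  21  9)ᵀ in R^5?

Apply Gaussian elimination to the matrix whose rows are b₁, b₂, b₃, b₄, b₅.
The echelon form has 2 nonzero rows, so the rank is 2.

2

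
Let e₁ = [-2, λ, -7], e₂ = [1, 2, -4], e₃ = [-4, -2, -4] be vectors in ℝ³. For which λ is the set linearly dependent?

Place the vectors as rows of a 3×3 matrix; dependence ⇔ determinant zero.
Cofactor expansion gives det = 20*λ - 10.
Setting this to zero gives λ = 1/2.

λ = 1/2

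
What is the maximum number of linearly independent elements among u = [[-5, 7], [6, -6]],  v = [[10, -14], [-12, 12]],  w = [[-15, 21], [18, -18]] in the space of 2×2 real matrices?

Pass to coordinate vectors with respect to the basis {E₁₁, E₁₂, E₂₁, E₂₂}.
Form the matrix with u, v, w as columns and reduce.
Reduction leaves 1 leading entry, giving rank 1.

1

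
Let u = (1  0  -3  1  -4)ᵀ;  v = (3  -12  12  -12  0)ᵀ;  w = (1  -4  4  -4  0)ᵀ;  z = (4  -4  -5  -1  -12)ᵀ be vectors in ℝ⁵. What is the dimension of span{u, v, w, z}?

dim = 2

Row-reduce the 4×5 matrix with these as rows.
Reduction leaves 2 leading entries, giving rank 2.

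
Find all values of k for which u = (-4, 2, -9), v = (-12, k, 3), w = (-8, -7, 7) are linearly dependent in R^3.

Dependence holds iff the 3×3 matrix [u v w] is singular.
Expanding, det = -100*k - 720.
Setting this to zero gives k = -36/5.

k = -36/5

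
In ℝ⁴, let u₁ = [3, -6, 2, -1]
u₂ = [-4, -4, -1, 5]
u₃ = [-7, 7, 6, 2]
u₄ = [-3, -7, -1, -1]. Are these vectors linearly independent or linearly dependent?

linearly independent

The matrix [u₁|u₂|u₃|u₄] has determinant 2156.
A nonzero determinant means the columns are linearly independent.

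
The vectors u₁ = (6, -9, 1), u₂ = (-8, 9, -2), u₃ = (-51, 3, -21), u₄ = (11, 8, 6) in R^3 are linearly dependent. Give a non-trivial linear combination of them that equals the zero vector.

3u₁ + u₃ + 3u₄ = 0

Solve the homogeneous system with u₁, u₂, u₃, u₄ as columns by row-reducing the coefficient matrix.
A generator of the null space is (3, 0, 1, 3).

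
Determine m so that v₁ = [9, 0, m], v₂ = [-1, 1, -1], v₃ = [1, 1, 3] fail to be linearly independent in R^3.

m = 18

The vectors are dependent exactly when the determinant of the matrix with rows v₁, v₂, v₃ vanishes.
The determinant works out to 36 - 2*m.
This vanishes exactly when m = 18.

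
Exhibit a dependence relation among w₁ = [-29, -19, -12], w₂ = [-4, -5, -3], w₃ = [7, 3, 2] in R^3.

w₁ - 2w₂ + 3w₃ = 0

Set up α₁w₁ + … + α₃w₃ = 0 and solve the homogeneous system.
A generator of the null space is (1, -2, 3).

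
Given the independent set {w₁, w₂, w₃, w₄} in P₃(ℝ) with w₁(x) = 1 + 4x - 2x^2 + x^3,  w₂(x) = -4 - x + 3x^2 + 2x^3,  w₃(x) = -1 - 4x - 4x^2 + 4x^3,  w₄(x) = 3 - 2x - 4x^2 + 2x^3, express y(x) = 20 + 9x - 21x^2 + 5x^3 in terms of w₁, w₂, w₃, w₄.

Work in coordinates with respect to the standard basis {1, x, …, x^3}.
Solve the system with w₁, w₂, w₃, w₄ as columns and y as the right-hand side.
Row-reducing the augmented matrix gives the unique coefficients (a₁, …, a₄) = (3, -1, -1, 4).

y = 3w₁ - w₂ - w₃ + 4w₄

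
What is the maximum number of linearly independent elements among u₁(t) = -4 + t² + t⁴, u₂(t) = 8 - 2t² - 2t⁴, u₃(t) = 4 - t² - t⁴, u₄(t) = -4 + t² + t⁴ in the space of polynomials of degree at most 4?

1

Represent each element by its coordinate vector in ℝ⁵.
Put the 5×4 matrix [u₁|u₂|u₃|u₄] into echelon form.
Exactly 1 pivot survives; hence the rank is 1.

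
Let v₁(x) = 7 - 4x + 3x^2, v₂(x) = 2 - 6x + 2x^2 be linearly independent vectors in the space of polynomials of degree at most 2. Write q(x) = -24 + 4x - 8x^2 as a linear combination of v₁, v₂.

Work in coordinates with respect to the standard basis {1, x, x^2}.
Solve the system with v₁, v₂ as columns and q as the right-hand side.
Back-substitution yields (c₁, c₂) = (-4, 2).

q = -4v₁ + 2v₂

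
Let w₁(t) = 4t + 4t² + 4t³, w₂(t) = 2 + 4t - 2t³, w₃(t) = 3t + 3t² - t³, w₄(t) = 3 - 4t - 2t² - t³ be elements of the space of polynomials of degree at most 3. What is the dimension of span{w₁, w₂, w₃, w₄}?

4

Represent each element by its coordinate vector in ℝ⁴.
Apply Gaussian elimination to the matrix whose rows are w₁, w₂, w₃, w₄.
There are 4 pivot columns, so rank = 4.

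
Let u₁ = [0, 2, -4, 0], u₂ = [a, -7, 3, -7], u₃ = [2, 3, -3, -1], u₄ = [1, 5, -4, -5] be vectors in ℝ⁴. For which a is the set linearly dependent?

a = -18

Dependence holds iff the 4×4 matrix [u₁ u₂ u₃ u₄] is singular.
Cofactor expansion gives det = 18*a + 324.
Setting this to zero gives a = -18.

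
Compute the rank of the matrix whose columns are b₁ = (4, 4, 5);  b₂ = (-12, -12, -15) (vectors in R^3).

rank 1

Row-reduce the 2×3 matrix with these as rows.
Exactly 1 pivot survives; hence the rank is 1.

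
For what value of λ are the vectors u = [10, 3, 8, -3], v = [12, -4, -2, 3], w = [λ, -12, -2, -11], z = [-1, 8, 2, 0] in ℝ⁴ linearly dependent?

Dependence holds iff the 4×4 matrix [u v w z] is singular.
Cofactor expansion gives det = 150*λ + 7500.
This vanishes exactly when λ = -50.

λ = -50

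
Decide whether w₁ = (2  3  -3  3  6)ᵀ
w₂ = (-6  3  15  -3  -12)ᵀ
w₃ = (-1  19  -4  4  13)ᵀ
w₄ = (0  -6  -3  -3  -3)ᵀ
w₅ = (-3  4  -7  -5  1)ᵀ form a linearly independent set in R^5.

Row-reduce the matrix whose columns are w₁, w₂, w₃, w₄, w₅.
The reduction yields 3 nonzero rows, so the rank is 3.
Since rank 3 < 5, the set is linearly dependent.

linearly dependent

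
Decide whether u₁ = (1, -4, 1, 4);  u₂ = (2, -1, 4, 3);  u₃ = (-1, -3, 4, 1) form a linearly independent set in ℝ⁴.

linearly independent

Row-reduce the matrix whose columns are u₁, u₂, u₃.
The reduction yields 3 nonzero rows, so the rank is 3.
Since rank = 3 (the number of vectors), the set is linearly independent.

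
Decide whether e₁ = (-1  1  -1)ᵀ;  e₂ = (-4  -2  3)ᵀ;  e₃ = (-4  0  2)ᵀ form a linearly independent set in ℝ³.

The matrix [e₁|e₂|e₃] has determinant 8.
A nonzero determinant means the columns are linearly independent.

linearly independent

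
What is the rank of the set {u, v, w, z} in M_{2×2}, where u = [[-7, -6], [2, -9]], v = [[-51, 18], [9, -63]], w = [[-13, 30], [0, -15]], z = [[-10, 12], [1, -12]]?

Represent each element by its coordinate vector in ℝ⁴.
Row-reduce the 4×4 matrix with these as rows.
Reduction leaves 2 leading entries, giving rank 2.

2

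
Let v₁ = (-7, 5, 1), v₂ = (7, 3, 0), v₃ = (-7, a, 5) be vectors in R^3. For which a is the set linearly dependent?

a = 37

The vectors are dependent exactly when the determinant of the matrix with rows v₁, v₂, v₃ vanishes.
Expanding, det = 7*a - 259.
Setting this to zero gives a = 37.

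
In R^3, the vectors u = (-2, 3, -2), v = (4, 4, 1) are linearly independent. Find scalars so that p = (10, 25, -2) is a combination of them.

p = 3u + 4v

Since u, v are independent, the coefficients expressing p are uniquely determined by a linear system.
The system has the unique solution (α₁, α₂) = (3, 4).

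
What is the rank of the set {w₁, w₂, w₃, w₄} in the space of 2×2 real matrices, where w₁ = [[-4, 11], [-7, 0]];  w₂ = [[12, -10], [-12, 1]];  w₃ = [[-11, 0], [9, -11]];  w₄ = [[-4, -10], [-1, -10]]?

Pass to coordinate vectors with respect to the basis {E₁₁, E₁₂, E₂₁, E₂₂}.
Row-reduce the 4×4 matrix with these as rows.
There are 4 pivot columns, so rank = 4.

4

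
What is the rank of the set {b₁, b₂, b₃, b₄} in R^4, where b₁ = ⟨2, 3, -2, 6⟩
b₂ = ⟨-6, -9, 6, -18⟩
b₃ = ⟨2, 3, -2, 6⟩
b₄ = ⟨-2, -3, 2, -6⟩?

1

Row-reduce the 4×4 matrix with these as rows.
Reduction leaves 1 leading entry, giving rank 1.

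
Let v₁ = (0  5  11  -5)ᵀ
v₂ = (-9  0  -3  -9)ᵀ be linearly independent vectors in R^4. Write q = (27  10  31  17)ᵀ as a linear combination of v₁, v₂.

Solve the system with v₁, v₂ as columns and q as the right-hand side.
The system has the unique solution (a₁, a₂) = (2, -3).

q = 2v₁ - 3v₂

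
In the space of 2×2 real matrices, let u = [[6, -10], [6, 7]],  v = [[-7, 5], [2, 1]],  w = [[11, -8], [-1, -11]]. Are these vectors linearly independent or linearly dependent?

Take coordinates with respect to the standard basis {E₁₁, E₁₂, E₂₁, E₂₂}.
Row-reduce the matrix whose columns are u, v, w.
The reduction yields 3 nonzero rows, so the rank is 3.
Since rank = 3 (the number of vectors), the set is linearly independent.

linearly independent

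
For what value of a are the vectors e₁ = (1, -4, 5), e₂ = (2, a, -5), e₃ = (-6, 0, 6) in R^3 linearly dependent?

a = 2

The set is linearly dependent precisely when det[e₁; e₂; e₃] = 0.
The determinant works out to 36*a - 72.
This vanishes exactly when a = 2.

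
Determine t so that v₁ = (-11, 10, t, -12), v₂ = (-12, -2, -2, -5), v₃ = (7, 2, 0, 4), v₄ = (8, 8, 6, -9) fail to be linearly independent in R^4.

t = -16/5

Place the vectors as rows of a 4×4 matrix; dependence ⇔ determinant zero.
Cofactor expansion gives det = 210*t + 672.
This vanishes exactly when t = -16/5.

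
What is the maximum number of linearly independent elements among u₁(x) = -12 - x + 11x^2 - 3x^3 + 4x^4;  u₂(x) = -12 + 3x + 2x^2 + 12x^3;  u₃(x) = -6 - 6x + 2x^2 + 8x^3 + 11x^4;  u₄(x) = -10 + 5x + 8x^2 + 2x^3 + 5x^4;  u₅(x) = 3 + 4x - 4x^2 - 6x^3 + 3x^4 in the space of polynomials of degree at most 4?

5

Pass to coordinate vectors with respect to the basis {1, x, …, x^4}.
Put the 5×5 matrix [u₁|u₂|u₃|u₄|u₅] into echelon form.
Reduction leaves 5 leading entries, giving rank 5.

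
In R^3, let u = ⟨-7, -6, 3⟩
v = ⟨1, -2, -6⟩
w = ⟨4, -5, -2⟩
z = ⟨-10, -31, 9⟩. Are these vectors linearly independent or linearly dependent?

linearly dependent

There are 4 vectors in a 3-dimensional space, so they cannot be linearly independent.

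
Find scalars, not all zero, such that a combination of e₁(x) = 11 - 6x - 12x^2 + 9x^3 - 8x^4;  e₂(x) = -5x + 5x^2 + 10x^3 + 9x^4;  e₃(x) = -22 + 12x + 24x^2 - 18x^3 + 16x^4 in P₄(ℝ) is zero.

2e₁ + e₃ = 0

Write each element as a vector in ℝ⁵ using {1, x, …, x^4}.
Set up α₁e₁ + … + α₃e₃ = 0 and solve the homogeneous system.
One solution (up to scaling) is (2, 0, 1).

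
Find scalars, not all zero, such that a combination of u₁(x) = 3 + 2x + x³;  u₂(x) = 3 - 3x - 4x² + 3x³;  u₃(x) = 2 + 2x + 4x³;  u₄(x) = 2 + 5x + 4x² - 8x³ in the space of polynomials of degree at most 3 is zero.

Pass to coordinate vectors relative to the basis {1, x, …, x³}.
Set up α₁u₁ + … + α₄u₄ = 0 and solve the homogeneous system.
The free variable yields coefficients (3, -1, -2, -1) (any nonzero multiple also works).

3u₁ - u₂ - 2u₃ - u₄ = 0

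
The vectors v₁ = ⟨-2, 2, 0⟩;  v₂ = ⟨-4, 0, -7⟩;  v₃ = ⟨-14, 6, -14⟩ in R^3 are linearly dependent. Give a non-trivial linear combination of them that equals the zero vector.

3v₁ + 2v₂ - v₃ = 0

Row-reduce the matrix with v₁, v₂, v₃ as columns; the null space gives the coefficients.
One solution (up to scaling) is (3, 2, -1).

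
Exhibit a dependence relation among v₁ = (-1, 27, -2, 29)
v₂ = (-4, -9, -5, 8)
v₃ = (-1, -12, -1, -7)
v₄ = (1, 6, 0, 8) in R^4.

v₁ - v₂ + 3v₃ = 0

Row-reduce the matrix with v₁, v₂, v₃, v₄ as columns; the null space gives the coefficients.
The free variable yields coefficients (1, -1, 3, 0) (any nonzero multiple also works).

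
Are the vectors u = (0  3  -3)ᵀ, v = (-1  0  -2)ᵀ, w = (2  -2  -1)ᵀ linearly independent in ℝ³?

Row-reduce the matrix whose columns are u, v, w.
The reduction yields 3 nonzero rows, so the rank is 3.
Since rank = 3 (the number of vectors), the set is linearly independent.

linearly independent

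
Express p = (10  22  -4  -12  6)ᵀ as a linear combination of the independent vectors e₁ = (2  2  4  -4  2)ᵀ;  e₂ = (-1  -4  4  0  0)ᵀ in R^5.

Set up the augmented matrix [e₁ | e₂ | p] and row-reduce.
The system has the unique solution (c₁, c₂) = (3, -4).

p = 3e₁ - 4e₂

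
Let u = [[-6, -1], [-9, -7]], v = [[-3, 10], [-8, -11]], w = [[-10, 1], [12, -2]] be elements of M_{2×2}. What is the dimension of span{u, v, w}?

dim = 3

Pass to coordinate vectors with respect to the basis {E₁₁, E₁₂, E₂₁, E₂₂}.
Row-reduce the 3×4 matrix with these as rows.
Reduction leaves 3 leading entries, giving rank 3.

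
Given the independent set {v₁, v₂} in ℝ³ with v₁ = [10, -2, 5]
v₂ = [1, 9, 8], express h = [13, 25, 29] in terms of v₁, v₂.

Set up the augmented matrix [v₁ | v₂ | h] and row-reduce.
Row-reducing the augmented matrix gives the unique coefficients (α₁, α₂) = (1, 3).

h = v₁ + 3v₂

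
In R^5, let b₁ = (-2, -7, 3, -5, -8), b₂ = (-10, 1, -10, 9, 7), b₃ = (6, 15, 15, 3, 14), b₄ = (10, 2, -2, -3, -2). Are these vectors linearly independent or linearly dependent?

Place the vectors as rows of a 4×5 matrix and reduce to echelon form.
The reduction yields 3 nonzero rows, so the rank is 3.
Since rank 3 < 4, the set is linearly dependent.

linearly dependent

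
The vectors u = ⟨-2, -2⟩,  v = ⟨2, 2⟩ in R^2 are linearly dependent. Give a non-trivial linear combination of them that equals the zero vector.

Write the vectors as columns of a matrix and find a nonzero vector in its null space.
A generator of the null space is (1, 1).

u + v = 0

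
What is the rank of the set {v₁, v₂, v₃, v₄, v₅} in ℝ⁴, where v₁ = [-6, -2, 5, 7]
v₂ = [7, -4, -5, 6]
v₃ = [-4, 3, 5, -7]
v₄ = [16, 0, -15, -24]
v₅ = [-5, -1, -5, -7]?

Form the matrix with v₁, v₂, v₃, v₄, v₅ as columns and reduce.
Exactly 4 pivots survive; hence the rank is 4.
(With 5 elements in a 4-dimensional space the rank is at most 4.)

rank 4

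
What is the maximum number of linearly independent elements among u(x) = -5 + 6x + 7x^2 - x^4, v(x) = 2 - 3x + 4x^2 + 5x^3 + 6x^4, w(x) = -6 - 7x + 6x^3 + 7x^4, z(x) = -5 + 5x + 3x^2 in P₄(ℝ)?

Pass to coordinate vectors with respect to the basis {1, x, …, x^4}.
Put the 5×4 matrix [u|v|w|z] into echelon form.
Reduction leaves 4 leading entries, giving rank 4.

4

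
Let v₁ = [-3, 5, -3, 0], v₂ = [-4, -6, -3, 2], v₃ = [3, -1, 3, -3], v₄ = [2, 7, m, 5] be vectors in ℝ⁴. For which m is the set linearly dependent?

m = 3/10

Dependence holds iff the 4×4 matrix [v₁ v₂ v₃ v₄] is singular.
The determinant works out to 90*m - 27.
Solving 90*m - 27 = 0 yields m = 3/10.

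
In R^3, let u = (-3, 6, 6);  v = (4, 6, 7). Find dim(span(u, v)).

2

Form the matrix with u, v as columns and reduce.
Reduction leaves 2 leading entries, giving rank 2.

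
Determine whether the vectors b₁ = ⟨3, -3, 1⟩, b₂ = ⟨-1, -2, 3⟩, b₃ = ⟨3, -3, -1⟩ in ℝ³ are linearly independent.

linearly independent

Row-reduce the matrix whose columns are b₁, b₂, b₃.
The reduction yields 3 nonzero rows, so the rank is 3.
Since rank = 3 (the number of vectors), the set is linearly independent.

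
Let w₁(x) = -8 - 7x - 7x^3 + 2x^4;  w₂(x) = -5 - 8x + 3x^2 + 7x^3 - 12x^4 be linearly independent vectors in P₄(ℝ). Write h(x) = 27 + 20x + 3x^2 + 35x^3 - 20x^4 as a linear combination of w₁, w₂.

h = -4w₁ + w₂

Identify each element with its coordinate vector in ℝ⁵ via {1, x, …, x^4}.
Set up the augmented matrix [w₁ | w₂ | h] and row-reduce.
The system has the unique solution (α₁, α₂) = (-4, 1).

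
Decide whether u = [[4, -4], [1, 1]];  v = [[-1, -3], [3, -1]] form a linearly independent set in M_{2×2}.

Take coordinates with respect to the standard basis {E₁₁, E₁₂, E₂₁, E₂₂}.
Place the vectors as rows of a 2×4 matrix and reduce to echelon form.
The reduction yields 2 nonzero rows, so the rank is 2.
Since rank = 2 (the number of vectors), the set is linearly independent.

linearly independent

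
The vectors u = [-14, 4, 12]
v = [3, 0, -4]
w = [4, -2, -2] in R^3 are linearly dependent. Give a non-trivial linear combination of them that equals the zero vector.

u + 2v + 2w = 0

Row-reduce the matrix with u, v, w as columns; the null space gives the coefficients.
The free variable yields coefficients (1, 2, 2) (any nonzero multiple also works).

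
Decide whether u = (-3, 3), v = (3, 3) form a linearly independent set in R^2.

The matrix [u|v] has determinant -18.
A nonzero determinant means the columns are linearly independent.

linearly independent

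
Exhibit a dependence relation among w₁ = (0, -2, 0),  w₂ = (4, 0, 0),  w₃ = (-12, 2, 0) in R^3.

w₁ + 3w₂ + w₃ = 0

Write the vectors as columns of a matrix and find a nonzero vector in its null space.
A generator of the null space is (1, 3, 1).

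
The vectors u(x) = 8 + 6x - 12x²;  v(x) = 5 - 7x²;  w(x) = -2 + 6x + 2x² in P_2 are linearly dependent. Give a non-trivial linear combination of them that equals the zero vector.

Pass to coordinate vectors relative to the basis {1, x, x²}.
Solve the homogeneous system with u, v, w as columns by row-reducing the coefficient matrix.
The free variable yields coefficients (1, -2, -1) (any nonzero multiple also works).

u - 2v - w = 0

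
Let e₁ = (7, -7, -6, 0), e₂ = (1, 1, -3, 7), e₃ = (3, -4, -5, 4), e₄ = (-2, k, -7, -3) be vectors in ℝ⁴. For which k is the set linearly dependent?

k = -16

The vectors are dependent exactly when the determinant of the matrix with rows e₁, e₂, e₃, e₄ vanishes.
Expanding, det = 59*k + 944.
This vanishes exactly when k = -16.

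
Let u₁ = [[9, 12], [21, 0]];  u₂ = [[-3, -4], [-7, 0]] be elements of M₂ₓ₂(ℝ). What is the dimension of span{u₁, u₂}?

1

Use coordinates relative to {E₁₁, E₁₂, E₂₁, E₂₂}.
Apply Gaussian elimination to the matrix whose rows are u₁, u₂.
Reduction leaves 1 leading entry, giving rank 1.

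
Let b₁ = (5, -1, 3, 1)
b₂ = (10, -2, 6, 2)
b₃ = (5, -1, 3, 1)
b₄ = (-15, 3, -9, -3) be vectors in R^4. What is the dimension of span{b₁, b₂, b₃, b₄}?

dim = 1

Form the matrix with b₁, b₂, b₃, b₄ as columns and reduce.
The echelon form has 1 nonzero row, so the rank is 1.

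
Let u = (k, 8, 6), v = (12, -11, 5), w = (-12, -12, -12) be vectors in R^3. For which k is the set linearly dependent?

Place the vectors as rows of a 3×3 matrix; dependence ⇔ determinant zero.
Expanding, det = 192*k - 984.
Solving 192*k - 984 = 0 yields k = 41/8.

k = 41/8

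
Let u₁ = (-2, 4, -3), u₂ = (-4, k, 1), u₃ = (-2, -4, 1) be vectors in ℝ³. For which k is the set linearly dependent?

The set is linearly dependent precisely when det[u₁; u₂; u₃] = 0.
Cofactor expansion gives det = -8*k - 48.
Solving -8*k - 48 = 0 yields k = -6.

k = -6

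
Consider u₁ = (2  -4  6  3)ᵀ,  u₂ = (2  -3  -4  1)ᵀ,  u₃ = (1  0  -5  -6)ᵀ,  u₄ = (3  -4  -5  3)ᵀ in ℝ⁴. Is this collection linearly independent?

Place the vectors as rows of a 4×4 matrix and reduce to echelon form.
The reduction yields 4 nonzero rows, so the rank is 4.
Since rank = 4 (the number of vectors), the set is linearly independent.

linearly independent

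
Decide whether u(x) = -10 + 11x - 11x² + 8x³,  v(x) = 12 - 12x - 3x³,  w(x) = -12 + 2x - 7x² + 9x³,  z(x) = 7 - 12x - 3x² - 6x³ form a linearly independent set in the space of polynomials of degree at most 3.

Take coordinates with respect to the standard basis {1, x, …, x³}.
Row-reduce the matrix whose columns are u, v, w, z.
The reduction yields 4 nonzero rows, so the rank is 4.
Since rank = 4 (the number of vectors), the set is linearly independent.

linearly independent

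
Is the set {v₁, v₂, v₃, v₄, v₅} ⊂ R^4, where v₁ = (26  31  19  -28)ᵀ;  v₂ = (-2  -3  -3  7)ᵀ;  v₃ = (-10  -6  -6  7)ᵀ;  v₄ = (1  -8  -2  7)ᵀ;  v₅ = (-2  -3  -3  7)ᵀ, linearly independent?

linearly dependent

There are 5 vectors in a 4-dimensional space, so they cannot be linearly independent.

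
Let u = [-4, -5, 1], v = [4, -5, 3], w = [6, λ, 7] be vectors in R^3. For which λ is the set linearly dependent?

The vectors are dependent exactly when the determinant of the matrix with rows u, v, w vanishes.
Cofactor expansion gives det = 16*λ + 220.
Setting this to zero gives λ = -55/4.

λ = -55/4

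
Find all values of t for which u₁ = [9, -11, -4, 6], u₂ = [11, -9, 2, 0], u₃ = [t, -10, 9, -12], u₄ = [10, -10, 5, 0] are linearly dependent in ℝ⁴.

The vectors are dependent exactly when the determinant of the matrix with rows u₁, u₂, u₃, u₄ vanishes.
Expanding, det = 3900 - 150*t.
Solving 3900 - 150*t = 0 yields t = 26.

t = 26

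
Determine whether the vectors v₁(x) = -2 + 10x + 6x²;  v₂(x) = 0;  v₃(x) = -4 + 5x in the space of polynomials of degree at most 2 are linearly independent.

linearly dependent

Write each element as a coordinate vector in ℝ³ using {1, x, x²}.
One of the vectors is the zero vector, so the set is linearly dependent.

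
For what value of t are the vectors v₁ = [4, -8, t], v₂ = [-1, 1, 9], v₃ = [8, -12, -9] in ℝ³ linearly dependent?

t = 27

Place the vectors as rows of a 3×3 matrix; dependence ⇔ determinant zero.
Expanding, det = 4*t - 108.
This vanishes exactly when t = 27.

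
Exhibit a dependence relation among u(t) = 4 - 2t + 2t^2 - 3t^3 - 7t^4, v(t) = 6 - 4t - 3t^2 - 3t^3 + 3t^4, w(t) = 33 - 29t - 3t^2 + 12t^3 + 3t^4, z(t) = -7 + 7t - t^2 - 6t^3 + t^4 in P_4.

Take coordinates with respect to {1, t, …, t^4}.
Solve the homogeneous system with u, v, w, z as columns by row-reducing the coefficient matrix.
A generator of the null space is (0, 2, -1, -3).

2v - w - 3z = 0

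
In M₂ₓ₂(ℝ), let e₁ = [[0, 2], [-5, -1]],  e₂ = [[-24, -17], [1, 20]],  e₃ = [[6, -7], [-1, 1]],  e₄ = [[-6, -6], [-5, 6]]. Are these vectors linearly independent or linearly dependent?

Take coordinates with respect to the standard basis {E₁₁, E₁₂, E₂₁, E₂₂}.
Form the 4×4 matrix with these as columns; its determinant is 0.
A zero determinant means the columns are linearly dependent.
Indeed 3e₁ + e₂ + e₃ - 3e₄ = 0.

linearly dependent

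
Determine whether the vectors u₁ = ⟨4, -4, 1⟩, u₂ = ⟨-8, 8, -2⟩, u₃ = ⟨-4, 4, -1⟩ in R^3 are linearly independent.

linearly dependent

The matrix [u₁|u₂|u₃] has determinant 0.
A zero determinant means the columns are linearly dependent.
Indeed 2u₁ + u₂ = 0.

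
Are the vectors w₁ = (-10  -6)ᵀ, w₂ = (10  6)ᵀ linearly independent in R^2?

linearly dependent

Row-reduce the matrix whose columns are w₁, w₂.
The reduction yields 1 nonzero row, so the rank is 1.
Since rank 1 < 2, the set is linearly dependent.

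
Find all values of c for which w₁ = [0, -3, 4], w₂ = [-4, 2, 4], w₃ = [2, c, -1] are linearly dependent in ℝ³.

The set is linearly dependent precisely when det[w₁; w₂; w₃] = 0.
The determinant works out to -16*c - 28.
Solving -16*c - 28 = 0 yields c = -7/4.

c = -7/4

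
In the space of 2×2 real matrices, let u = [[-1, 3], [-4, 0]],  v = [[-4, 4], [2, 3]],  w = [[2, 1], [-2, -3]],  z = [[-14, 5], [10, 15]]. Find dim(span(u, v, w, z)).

Represent each element by its coordinate vector in ℝ⁴.
Put the 4×4 matrix [u|v|w|z] into echelon form.
Exactly 3 pivots survive; hence the rank is 3.

dim = 3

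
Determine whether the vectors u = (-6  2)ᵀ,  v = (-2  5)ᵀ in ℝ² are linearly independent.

Form the 2×2 matrix with these as columns; its determinant is -26.
A nonzero determinant means the columns are linearly independent.

linearly independent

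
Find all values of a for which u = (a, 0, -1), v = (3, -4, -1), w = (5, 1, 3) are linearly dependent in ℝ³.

Dependence holds iff the 3×3 matrix [u v w] is singular.
Cofactor expansion gives det = -11*a - 23.
Setting this to zero gives a = -23/11.

a = -23/11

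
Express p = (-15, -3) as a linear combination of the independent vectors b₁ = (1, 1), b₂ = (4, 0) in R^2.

Set up the augmented matrix [b₁ | b₂ | p] and row-reduce.
Back-substitution yields (a₁, a₂) = (-3, -3).

p = -3b₁ - 3b₂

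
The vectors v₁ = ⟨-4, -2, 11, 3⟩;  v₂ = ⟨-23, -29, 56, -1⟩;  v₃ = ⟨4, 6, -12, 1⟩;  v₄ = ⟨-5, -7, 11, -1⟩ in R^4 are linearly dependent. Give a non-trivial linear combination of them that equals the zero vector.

Write the vectors as columns of a matrix and find a nonzero vector in its null space.
A generator of the null space is (1, -1, -1, 3).

v₁ - v₂ - v₃ + 3v₄ = 0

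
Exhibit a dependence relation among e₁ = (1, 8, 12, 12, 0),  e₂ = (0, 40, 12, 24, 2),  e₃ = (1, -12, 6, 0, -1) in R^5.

2e₁ - e₂ - 2e₃ = 0

Row-reduce the matrix with e₁, e₂, e₃ as columns; the null space gives the coefficients.
The free variable yields coefficients (2, -1, -2) (any nonzero multiple also works).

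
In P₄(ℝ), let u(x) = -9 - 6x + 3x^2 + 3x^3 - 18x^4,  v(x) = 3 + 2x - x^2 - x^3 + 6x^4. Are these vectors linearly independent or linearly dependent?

linearly dependent

Write each element as a coordinate vector in ℝ⁵ using {1, x, …, x^4}.
Row-reduce the matrix whose columns are u, v.
The reduction yields 1 nonzero row, so the rank is 1.
Since rank 1 < 2, the set is linearly dependent.
Indeed u + 3v = 0.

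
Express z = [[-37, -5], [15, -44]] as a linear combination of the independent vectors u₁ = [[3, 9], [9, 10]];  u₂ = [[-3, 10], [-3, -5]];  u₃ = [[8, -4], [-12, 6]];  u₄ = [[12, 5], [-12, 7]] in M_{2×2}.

z = -2u₁ + u₂ - 2u₃ - u₄

Take coordinate vectors relative to {E₁₁, E₁₂, E₂₁, E₂₂}.
Solve the system with u₁, u₂, u₃, u₄ as columns and z as the right-hand side.
Back-substitution yields (α₁, …, α₄) = (-2, 1, -2, -1).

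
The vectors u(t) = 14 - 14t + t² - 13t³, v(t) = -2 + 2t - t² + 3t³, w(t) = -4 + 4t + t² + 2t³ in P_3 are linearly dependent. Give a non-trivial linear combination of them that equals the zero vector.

Write each element as a vector in ℝ⁴ using {1, t, …, t³}.
Solve the homogeneous system with u, v, w as columns by row-reducing the coefficient matrix.
One solution (up to scaling) is (1, 3, 2).

u + 3v + 2w = 0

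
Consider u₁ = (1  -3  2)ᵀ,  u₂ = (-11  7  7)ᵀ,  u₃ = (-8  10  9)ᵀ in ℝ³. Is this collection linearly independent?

The matrix [u₁|u₂|u₃] has determinant -244.
A nonzero determinant means the columns are linearly independent.

linearly independent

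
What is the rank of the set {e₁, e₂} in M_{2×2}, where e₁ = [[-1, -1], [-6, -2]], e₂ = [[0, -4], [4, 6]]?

2

Use coordinates relative to {E₁₁, E₁₂, E₂₁, E₂₂}.
Apply Gaussian elimination to the matrix whose rows are e₁, e₂.
Exactly 2 pivots survive; hence the rank is 2.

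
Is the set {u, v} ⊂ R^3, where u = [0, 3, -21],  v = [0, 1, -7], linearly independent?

One vector is a scalar multiple of another, so the set is dependent.

linearly dependent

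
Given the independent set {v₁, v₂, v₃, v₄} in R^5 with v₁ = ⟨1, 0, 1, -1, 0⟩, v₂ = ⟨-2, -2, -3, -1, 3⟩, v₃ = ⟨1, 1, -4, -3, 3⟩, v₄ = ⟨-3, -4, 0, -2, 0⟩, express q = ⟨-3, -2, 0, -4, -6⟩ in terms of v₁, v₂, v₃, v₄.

Solve the system with v₁, v₂, v₃, v₄ as columns and q as the right-hand side.
The system has the unique solution (a₁, …, a₄) = (-4, -4, 2, 3).

q = -4v₁ - 4v₂ + 2v₃ + 3v₄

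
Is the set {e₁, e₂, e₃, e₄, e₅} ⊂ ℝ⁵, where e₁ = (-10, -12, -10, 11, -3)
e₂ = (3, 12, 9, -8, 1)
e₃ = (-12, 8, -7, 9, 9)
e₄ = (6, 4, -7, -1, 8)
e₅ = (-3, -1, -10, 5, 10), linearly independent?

Form the 5×5 matrix with these as columns; its determinant is -22705.
A nonzero determinant means the columns are linearly independent.

linearly independent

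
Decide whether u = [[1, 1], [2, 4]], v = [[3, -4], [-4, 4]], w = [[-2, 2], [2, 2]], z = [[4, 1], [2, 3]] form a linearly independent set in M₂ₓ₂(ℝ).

linearly independent

Write each element as a coordinate vector in ℝ⁴ using {E₁₁, E₁₂, E₂₁, E₂₂}.
The matrix [u|v|w|z] has determinant -46.
A nonzero determinant means the columns are linearly independent.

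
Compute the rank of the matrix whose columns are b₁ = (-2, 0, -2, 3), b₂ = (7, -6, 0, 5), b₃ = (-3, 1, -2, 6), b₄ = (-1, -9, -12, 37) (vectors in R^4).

rank 3

Row-reduce the 4×4 matrix with these as rows.
Reduction leaves 3 leading entries, giving rank 3.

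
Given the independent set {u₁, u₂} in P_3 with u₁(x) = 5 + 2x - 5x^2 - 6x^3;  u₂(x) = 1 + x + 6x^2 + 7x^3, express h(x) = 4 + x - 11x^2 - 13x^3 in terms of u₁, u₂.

Work in coordinates with respect to the standard basis {1, x, …, x^3}.
Solve the system with u₁, u₂ as columns and h as the right-hand side.
The system has the unique solution (α₁, α₂) = (1, -1).

h = u₁ - u₂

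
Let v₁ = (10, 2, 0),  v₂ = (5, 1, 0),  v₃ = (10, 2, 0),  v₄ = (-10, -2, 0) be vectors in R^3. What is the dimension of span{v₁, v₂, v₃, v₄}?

Form the matrix with v₁, v₂, v₃, v₄ as columns and reduce.
Exactly 1 pivot survives; hence the rank is 1.
(With 4 elements in a 3-dimensional space the rank is at most 3.)

1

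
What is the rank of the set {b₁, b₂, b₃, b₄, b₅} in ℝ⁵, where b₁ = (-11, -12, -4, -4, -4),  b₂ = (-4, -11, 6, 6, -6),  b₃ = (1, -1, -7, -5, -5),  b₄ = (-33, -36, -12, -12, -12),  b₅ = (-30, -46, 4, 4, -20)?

Form the matrix with b₁, b₂, b₃, b₄, b₅ as columns and reduce.
Reduction leaves 3 leading entries, giving rank 3.

rank 3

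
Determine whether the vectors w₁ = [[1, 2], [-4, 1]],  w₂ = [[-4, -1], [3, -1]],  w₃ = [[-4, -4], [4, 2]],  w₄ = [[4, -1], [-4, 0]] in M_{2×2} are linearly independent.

linearly independent

Take coordinates with respect to the standard basis {E₁₁, E₁₂, E₂₁, E₂₂}.
Form the 4×4 matrix with these as columns; its determinant is 146.
A nonzero determinant means the columns are linearly independent.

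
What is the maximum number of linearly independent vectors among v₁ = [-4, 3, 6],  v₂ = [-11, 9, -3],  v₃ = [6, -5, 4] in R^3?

Put the 3×3 matrix [v₁|v₂|v₃] into echelon form.
The echelon form has 2 nonzero rows, so the rank is 2.

2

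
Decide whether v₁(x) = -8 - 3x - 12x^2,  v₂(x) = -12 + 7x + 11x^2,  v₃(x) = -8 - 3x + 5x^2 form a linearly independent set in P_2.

Write each element as a coordinate vector in ℝ³ using {1, x, x^2}.
Place the vectors as rows of a 3×3 matrix and reduce to echelon form.
The reduction yields 3 nonzero rows, so the rank is 3.
Since rank = 3 (the number of vectors), the set is linearly independent.

linearly independent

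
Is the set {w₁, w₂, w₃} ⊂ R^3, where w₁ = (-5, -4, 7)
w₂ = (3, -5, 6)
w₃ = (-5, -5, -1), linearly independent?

linearly independent

The matrix [w₁|w₂|w₃] has determinant -347.
A nonzero determinant means the columns are linearly independent.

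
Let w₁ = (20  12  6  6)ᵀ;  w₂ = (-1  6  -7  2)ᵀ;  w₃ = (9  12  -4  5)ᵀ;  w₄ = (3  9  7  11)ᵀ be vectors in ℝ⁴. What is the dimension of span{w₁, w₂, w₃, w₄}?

Put the 4×4 matrix [w₁|w₂|w₃|w₄] into echelon form.
Exactly 3 pivots survive; hence the rank is 3.

dim = 3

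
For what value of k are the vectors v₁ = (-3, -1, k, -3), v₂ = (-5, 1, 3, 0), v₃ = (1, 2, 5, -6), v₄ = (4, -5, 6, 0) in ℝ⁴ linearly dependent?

k = 10

The vectors are dependent exactly when the determinant of the matrix with rows v₁, v₂, v₃, v₄ vanishes.
Expanding, det = 126*k - 1260.
Setting this to zero gives k = 10.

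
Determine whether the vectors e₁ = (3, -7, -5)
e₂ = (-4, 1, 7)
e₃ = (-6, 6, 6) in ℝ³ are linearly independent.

Row-reduce the matrix whose columns are e₁, e₂, e₃.
The reduction yields 3 nonzero rows, so the rank is 3.
Since rank = 3 (the number of vectors), the set is linearly independent.

linearly independent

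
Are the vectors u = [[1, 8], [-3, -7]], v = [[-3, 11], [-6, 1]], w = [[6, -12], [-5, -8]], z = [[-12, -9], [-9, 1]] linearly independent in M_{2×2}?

linearly independent

Take coordinates with respect to the standard basis {E₁₁, E₁₂, E₂₁, E₂₂}.
The matrix [u|v|w|z] has determinant 14735.
A nonzero determinant means the columns are linearly independent.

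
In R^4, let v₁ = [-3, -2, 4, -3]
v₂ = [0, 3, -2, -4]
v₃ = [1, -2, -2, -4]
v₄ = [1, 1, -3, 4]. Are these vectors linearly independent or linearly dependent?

Place the vectors as rows of a 4×4 matrix and reduce to echelon form.
The reduction yields 4 nonzero rows, so the rank is 4.
Since rank = 4 (the number of vectors), the set is linearly independent.

linearly independent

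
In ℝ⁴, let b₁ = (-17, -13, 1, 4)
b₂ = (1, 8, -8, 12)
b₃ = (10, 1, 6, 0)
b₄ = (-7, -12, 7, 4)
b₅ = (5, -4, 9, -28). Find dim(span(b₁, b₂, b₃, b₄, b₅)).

Row-reduce the 5×4 matrix with these as rows.
Reduction leaves 3 leading entries, giving rank 3.
(With 5 elements in a 4-dimensional space the rank is at most 4.)

dim = 3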